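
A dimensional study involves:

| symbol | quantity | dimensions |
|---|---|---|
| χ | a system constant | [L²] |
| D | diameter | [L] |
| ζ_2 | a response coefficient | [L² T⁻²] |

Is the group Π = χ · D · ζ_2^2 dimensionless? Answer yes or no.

no

Sum the exponent of each base dimension across the product:
  L: [χ]_L + [D]_L + 2·[ζ_2]_L = (2) + (1) + 2·(2) = 7
  T: [χ]_T + [D]_T + 2·[ζ_2]_T = (0) + (0) + 2·(-2) = -4
Net dimensions [L⁷ T⁻⁴] ≠ [1] — not dimensionless.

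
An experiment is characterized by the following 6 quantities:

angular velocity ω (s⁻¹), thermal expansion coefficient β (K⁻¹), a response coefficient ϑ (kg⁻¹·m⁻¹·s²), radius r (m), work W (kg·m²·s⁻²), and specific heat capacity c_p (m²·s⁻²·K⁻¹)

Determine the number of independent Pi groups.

2

There are 6 variables and 4 base dimensions (M, L, T, Θ).
The dimension matrix has rank 4.
Independent dimensionless groups: 6 − 4 = 2.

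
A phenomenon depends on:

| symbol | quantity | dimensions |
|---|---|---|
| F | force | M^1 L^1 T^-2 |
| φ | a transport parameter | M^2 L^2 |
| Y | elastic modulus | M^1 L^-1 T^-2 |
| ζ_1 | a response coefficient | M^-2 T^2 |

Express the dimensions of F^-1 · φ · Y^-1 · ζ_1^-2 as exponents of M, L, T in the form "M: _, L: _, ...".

Collect each base-dimension exponent across the product:
  M: −(1) + (2) − (1) − 2·(-2) = 4
  L: −(1) + (2) − (-1) − 2·(0) = 2
  T: −(-2) + (0) − (-2) − 2·(2) = 0
So the dimensions are [M⁴ L²].

M: 4, L: 2, T: 0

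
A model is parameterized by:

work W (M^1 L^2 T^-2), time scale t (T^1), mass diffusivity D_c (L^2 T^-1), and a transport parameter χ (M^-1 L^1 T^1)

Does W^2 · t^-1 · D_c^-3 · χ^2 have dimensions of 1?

yes

Sum the exponent of each base dimension across the product:
  M: 2·[W]_M − [t]_M − 3·[D_c]_M + 2·[χ]_M = 2·(1) − (0) − 3·(0) + 2·(-1) = 0
  L: 2·[W]_L − [t]_L − 3·[D_c]_L + 2·[χ]_L = 2·(2) − (0) − 3·(2) + 2·(1) = 0
  T: 2·[W]_T − [t]_T − 3·[D_c]_T + 2·[χ]_T = 2·(-2) − (1) − 3·(-1) + 2·(1) = 0
All base exponents vanish — dimensionless.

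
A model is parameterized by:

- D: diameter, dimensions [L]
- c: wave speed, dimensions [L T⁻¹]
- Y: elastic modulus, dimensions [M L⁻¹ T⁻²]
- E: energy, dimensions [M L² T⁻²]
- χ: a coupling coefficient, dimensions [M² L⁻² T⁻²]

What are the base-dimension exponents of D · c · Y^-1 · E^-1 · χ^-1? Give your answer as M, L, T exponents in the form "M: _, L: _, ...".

M: -4, L: 3, T: 5

Collect each base-dimension exponent across the product:
  M: (0) + (0) − (1) − (1) − (2) = -4
  L: (1) + (1) − (-1) − (2) − (-2) = 3
  T: (0) + (-1) − (-2) − (-2) − (-2) = 5
So the dimensions are [M⁻⁴ L³ T⁵].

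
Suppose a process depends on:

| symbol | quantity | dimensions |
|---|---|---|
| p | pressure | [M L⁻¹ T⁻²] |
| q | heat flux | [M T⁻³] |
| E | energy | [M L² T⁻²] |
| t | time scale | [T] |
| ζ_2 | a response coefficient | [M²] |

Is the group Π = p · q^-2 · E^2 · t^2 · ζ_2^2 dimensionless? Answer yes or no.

no

Sum the exponent of each base dimension across the product:
  M: [p]_M − 2·[q]_M + 2·[E]_M + 2·[t]_M + 2·[ζ_2]_M = (1) − 2·(1) + 2·(1) + 2·(0) + 2·(2) = 5
  L: [p]_L − 2·[q]_L + 2·[E]_L + 2·[t]_L + 2·[ζ_2]_L = (-1) − 2·(0) + 2·(2) + 2·(0) + 2·(0) = 3
  T: [p]_T − 2·[q]_T + 2·[E]_T + 2·[t]_T + 2·[ζ_2]_T = (-2) − 2·(-3) + 2·(-2) + 2·(1) + 2·(0) = 2
Net dimensions [M⁵ L³ T²] ≠ [1] — not dimensionless.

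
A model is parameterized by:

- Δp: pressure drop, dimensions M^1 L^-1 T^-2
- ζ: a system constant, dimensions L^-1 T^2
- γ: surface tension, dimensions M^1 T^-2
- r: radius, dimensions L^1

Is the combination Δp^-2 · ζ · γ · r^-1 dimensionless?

Sum the exponent of each base dimension across the product:
  M: −2·[Δp]_M + [ζ]_M + [γ]_M − [r]_M = −2·(1) + (0) + (1) − (0) = -1
  L: −2·[Δp]_L + [ζ]_L + [γ]_L − [r]_L = −2·(-1) + (-1) + (0) − (1) = 0
  T: −2·[Δp]_T + [ζ]_T + [γ]_T − [r]_T = −2·(-2) + (2) + (-2) − (0) = 4
Net dimensions [M⁻¹ T⁴] ≠ [1] — not dimensionless.

no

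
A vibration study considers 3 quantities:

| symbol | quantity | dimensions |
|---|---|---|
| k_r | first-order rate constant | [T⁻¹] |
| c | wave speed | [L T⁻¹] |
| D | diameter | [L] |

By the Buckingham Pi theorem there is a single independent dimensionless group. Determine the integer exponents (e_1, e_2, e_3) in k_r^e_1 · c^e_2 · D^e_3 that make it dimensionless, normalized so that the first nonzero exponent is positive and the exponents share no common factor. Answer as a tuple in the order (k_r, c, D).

(1, -1, 1)

L: e_1·(0) + e_2·(1) + e_3·(1) = 0
T: e_1·(-1) + e_2·(-1) + e_3·(0) = 0
Solving this homogeneous linear system for the smallest-integer solution (first nonzero entry positive) gives (1, -1, 1).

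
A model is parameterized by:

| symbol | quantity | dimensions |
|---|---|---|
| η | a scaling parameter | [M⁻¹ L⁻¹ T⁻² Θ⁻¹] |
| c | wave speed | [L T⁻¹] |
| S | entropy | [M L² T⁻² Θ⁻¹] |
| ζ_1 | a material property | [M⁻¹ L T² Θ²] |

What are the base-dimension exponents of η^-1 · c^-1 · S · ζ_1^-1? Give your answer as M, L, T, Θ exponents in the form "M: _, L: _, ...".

Collect each base-dimension exponent across the product:
  M: −(-1) − (0) + (1) − (-1) = 3
  L: −(-1) − (1) + (2) − (1) = 1
  T: −(-2) − (-1) + (-2) − (2) = -1
  Θ: −(-1) − (0) + (-1) − (2) = -2
So the dimensions are [M³ L T⁻¹ Θ⁻²].

M: 3, L: 1, T: -1, Θ: -2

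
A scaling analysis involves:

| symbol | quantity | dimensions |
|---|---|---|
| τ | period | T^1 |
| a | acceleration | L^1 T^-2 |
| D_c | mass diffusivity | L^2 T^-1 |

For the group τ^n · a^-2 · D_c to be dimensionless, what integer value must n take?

Balance the T exponent: (1)·n from τ, plus −2·(-2) + (-1) = 3 from the rest, must sum to zero.
n + 3 = 0, so n = -3.

-3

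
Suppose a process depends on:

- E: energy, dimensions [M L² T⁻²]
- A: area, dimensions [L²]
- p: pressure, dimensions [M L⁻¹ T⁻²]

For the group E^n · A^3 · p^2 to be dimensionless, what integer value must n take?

Balance the M exponent: (1)·n from E, plus 3·(0) + 2·(1) = 2 from the rest, must sum to zero.
n + 2 = 0, so n = -2.

-2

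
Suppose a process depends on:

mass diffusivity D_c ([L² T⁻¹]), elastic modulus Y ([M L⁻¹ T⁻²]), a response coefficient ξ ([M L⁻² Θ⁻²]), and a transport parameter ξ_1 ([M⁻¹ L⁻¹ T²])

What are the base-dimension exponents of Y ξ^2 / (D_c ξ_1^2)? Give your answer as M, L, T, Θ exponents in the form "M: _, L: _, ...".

Collect each base-dimension exponent across the product:
  M: −(0) + (1) + 2·(1) − 2·(-1) = 5
  L: −(2) + (-1) + 2·(-2) − 2·(-1) = -5
  T: −(-1) + (-2) + 2·(0) − 2·(2) = -5
  Θ: −(0) + (0) + 2·(-2) − 2·(0) = -4
So the dimensions are [M⁵ L⁻⁵ T⁻⁵ Θ⁻⁴].

M: 5, L: -5, T: -5, Θ: -4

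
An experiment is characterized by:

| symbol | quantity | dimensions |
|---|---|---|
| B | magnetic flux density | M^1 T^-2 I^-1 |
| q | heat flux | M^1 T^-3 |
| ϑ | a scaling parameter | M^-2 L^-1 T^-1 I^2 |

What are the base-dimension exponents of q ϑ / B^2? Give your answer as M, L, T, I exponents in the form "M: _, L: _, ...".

Collect each base-dimension exponent across the product:
  M: −2·(1) + (1) + (-2) = -3
  L: −2·(0) + (0) + (-1) = -1
  T: −2·(-2) + (-3) + (-1) = 0
  I: −2·(-1) + (0) + (2) = 4
So the dimensions are [M⁻³ L⁻¹ I⁴].

M: -3, L: -1, T: 0, I: 4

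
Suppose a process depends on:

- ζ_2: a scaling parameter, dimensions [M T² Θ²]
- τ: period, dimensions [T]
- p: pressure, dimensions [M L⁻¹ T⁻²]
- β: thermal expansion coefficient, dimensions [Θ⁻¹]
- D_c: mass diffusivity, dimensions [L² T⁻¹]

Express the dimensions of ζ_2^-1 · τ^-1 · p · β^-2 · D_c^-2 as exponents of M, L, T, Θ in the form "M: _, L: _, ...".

M: 0, L: -5, T: -3, Θ: 0

Collect each base-dimension exponent across the product:
  M: −(1) − (0) + (1) − 2·(0) − 2·(0) = 0
  L: −(0) − (0) + (-1) − 2·(0) − 2·(2) = -5
  T: −(2) − (1) + (-2) − 2·(0) − 2·(-1) = -3
  Θ: −(2) − (0) + (0) − 2·(-1) − 2·(0) = 0
So the dimensions are [L⁻⁵ T⁻³].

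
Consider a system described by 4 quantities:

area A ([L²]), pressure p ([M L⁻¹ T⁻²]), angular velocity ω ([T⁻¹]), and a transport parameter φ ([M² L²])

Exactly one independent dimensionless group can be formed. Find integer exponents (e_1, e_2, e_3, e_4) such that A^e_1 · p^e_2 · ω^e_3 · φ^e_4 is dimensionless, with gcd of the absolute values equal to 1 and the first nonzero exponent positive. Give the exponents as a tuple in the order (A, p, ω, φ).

(2, 2, -4, -1)

M: e_1·(0) + e_2·(1) + e_3·(0) + e_4·(2) = 0
L: e_1·(2) + e_2·(-1) + e_3·(0) + e_4·(2) = 0
T: e_1·(0) + e_2·(-2) + e_3·(-1) + e_4·(0) = 0
Solving this homogeneous linear system for the smallest-integer solution (first nonzero entry positive) gives (2, 2, -4, -1).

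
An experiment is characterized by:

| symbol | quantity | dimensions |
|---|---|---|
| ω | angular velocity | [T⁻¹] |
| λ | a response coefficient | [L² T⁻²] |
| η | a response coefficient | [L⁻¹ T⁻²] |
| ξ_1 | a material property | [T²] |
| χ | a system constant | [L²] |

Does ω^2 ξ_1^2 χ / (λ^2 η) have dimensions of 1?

Sum the exponent of each base dimension across the product:
  L: 2·[ω]_L − 2·[λ]_L − [η]_L + 2·[ξ_1]_L + [χ]_L = 2·(0) − 2·(2) − (-1) + 2·(0) + (2) = -1
  T: 2·[ω]_T − 2·[λ]_T − [η]_T + 2·[ξ_1]_T + [χ]_T = 2·(-1) − 2·(-2) − (-2) + 2·(2) + (0) = 8
Net dimensions [L⁻¹ T⁸] ≠ [1] — not dimensionless.

no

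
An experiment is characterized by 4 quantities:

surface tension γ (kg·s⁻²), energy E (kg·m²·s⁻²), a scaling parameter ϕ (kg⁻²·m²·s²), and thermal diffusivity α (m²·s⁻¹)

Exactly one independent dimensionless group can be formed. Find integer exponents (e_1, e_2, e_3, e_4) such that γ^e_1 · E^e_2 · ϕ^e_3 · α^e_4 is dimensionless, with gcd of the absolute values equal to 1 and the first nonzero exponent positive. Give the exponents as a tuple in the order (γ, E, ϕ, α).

M: e_1·(1) + e_2·(1) + e_3·(-2) + e_4·(0) = 0
L: e_1·(0) + e_2·(2) + e_3·(2) + e_4·(2) = 0
T: e_1·(-2) + e_2·(-2) + e_3·(2) + e_4·(-1) = 0
Solving this homogeneous linear system for the smallest-integer solution (first nonzero entry positive) gives (1, 1, 1, -2).

(1, 1, 1, -2)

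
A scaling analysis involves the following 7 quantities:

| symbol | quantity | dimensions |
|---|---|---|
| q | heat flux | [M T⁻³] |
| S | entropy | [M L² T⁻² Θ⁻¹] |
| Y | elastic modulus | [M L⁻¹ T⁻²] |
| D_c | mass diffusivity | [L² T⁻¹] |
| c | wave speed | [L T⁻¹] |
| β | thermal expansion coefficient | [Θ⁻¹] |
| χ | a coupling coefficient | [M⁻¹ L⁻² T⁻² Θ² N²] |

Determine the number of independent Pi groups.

2

There are 7 variables and 5 base dimensions (M, L, T, Θ, N).
The dimension matrix has rank 5.
Independent dimensionless groups: 7 − 5 = 2.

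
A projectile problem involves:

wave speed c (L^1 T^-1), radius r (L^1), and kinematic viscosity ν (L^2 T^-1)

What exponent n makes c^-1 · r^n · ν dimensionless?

-1

Balance the L exponent: (1)·n from r, plus −(1) + (2) = 1 from the rest, must sum to zero.
n + 1 = 0, so n = -1.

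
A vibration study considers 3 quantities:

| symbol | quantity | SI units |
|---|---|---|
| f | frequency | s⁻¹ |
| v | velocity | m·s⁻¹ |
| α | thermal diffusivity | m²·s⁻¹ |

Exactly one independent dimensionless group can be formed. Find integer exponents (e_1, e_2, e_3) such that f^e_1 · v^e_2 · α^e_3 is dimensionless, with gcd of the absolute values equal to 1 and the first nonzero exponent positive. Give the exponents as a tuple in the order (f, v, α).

L: e_1·(0) + e_2·(1) + e_3·(2) = 0
T: e_1·(-1) + e_2·(-1) + e_3·(-1) = 0
Solving this homogeneous linear system for the smallest-integer solution (first nonzero entry positive) gives (1, -2, 1).

(1, -2, 1)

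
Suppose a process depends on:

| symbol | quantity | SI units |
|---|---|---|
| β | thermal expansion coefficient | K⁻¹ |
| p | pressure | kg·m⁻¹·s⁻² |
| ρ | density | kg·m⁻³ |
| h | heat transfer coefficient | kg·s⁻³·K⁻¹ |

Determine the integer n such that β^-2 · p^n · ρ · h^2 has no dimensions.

Balance the M exponent: (1)·n from p, plus −2·(0) + (1) + 2·(1) = 3 from the rest, must sum to zero.
n + 3 = 0, so n = -3.

-3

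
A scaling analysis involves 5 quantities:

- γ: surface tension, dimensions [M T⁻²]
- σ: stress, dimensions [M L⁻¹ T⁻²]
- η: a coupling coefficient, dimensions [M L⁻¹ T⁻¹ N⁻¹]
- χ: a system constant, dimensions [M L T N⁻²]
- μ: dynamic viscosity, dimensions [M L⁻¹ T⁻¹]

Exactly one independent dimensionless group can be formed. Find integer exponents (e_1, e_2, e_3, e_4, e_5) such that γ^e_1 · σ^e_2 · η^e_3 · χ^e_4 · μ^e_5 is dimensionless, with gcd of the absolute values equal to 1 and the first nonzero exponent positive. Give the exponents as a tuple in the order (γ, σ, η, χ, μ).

(2, -4, 2, -1, 1)

M: e_1·(1) + e_2·(1) + e_3·(1) + e_4·(1) + e_5·(1) = 0
L: e_1·(0) + e_2·(-1) + e_3·(-1) + e_4·(1) + e_5·(-1) = 0
T: e_1·(-2) + e_2·(-2) + e_3·(-1) + e_4·(1) + e_5·(-1) = 0
N: e_1·(0) + e_2·(0) + e_3·(-1) + e_4·(-2) + e_5·(0) = 0
Solving this homogeneous linear system for the smallest-integer solution (first nonzero entry positive) gives (2, -4, 2, -1, 1).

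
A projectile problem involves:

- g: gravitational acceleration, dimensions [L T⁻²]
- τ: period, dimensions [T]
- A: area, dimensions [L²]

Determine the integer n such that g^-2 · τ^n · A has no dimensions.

-4

Balance the T exponent: (1)·n from τ, plus −2·(-2) + (0) = 4 from the rest, must sum to zero.
n + 4 = 0, so n = -4.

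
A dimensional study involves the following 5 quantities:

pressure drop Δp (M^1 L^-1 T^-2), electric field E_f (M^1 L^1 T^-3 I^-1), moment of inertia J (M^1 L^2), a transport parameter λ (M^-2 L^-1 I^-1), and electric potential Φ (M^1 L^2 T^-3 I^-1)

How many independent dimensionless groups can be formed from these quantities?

1

There are 5 variables and 4 base dimensions (M, L, T, I).
The dimension matrix has rank 4.
Independent dimensionless groups: 5 − 4 = 1.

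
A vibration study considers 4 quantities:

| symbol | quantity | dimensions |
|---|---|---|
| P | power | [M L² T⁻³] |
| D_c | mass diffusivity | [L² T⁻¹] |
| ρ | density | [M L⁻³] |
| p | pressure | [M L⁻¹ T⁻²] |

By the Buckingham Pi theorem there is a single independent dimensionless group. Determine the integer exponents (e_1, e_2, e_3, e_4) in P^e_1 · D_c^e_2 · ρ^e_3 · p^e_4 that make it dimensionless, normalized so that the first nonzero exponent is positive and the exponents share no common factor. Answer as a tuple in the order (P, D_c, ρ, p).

(2, -4, -1, -1)

M: e_1·(1) + e_2·(0) + e_3·(1) + e_4·(1) = 0
L: e_1·(2) + e_2·(2) + e_3·(-3) + e_4·(-1) = 0
T: e_1·(-3) + e_2·(-1) + e_3·(0) + e_4·(-2) = 0
Solving this homogeneous linear system for the smallest-integer solution (first nonzero entry positive) gives (2, -4, -1, -1).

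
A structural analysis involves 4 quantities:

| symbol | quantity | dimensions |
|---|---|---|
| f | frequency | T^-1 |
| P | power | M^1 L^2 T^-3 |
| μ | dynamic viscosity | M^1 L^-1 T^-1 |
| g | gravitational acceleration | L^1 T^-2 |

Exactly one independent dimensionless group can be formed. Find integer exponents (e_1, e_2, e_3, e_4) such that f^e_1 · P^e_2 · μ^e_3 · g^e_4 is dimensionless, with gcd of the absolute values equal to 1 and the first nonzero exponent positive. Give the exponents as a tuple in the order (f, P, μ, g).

M: e_1·(0) + e_2·(1) + e_3·(1) + e_4·(0) = 0
L: e_1·(0) + e_2·(2) + e_3·(-1) + e_4·(1) = 0
T: e_1·(-1) + e_2·(-3) + e_3·(-1) + e_4·(-2) = 0
Solving this homogeneous linear system for the smallest-integer solution (first nonzero entry positive) gives (4, 1, -1, -3).

(4, 1, -1, -3)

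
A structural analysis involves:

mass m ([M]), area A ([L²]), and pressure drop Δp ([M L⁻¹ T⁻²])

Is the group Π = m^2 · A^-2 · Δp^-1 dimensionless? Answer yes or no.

Sum the exponent of each base dimension across the product:
  M: 2·[m]_M − 2·[A]_M − [Δp]_M = 2·(1) − 2·(0) − (1) = 1
  L: 2·[m]_L − 2·[A]_L − [Δp]_L = 2·(0) − 2·(2) − (-1) = -3
  T: 2·[m]_T − 2·[A]_T − [Δp]_T = 2·(0) − 2·(0) − (-2) = 2
Net dimensions [M L⁻³ T²] ≠ [1] — not dimensionless.

no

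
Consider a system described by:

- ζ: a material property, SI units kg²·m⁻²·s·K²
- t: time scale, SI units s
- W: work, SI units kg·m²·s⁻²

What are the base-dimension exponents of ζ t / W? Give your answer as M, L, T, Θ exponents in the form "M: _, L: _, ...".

Collect each base-dimension exponent across the product:
  M: (2) + (0) − (1) = 1
  L: (-2) + (0) − (2) = -4
  T: (1) + (1) − (-2) = 4
  Θ: (2) + (0) − (0) = 2
So the dimensions are [M L⁻⁴ T⁴ Θ²].

M: 1, L: -4, T: 4, Θ: 2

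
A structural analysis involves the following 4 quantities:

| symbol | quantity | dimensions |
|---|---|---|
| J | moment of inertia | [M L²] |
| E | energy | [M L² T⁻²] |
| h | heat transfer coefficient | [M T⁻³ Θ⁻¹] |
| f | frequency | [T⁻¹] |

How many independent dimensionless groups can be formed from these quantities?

1

There are 4 variables and 4 base dimensions (M, L, T, Θ).
The dimension matrix has rank 3 (less than 4: the dimension vectors are linearly dependent).
Independent dimensionless groups: 4 − 3 = 1.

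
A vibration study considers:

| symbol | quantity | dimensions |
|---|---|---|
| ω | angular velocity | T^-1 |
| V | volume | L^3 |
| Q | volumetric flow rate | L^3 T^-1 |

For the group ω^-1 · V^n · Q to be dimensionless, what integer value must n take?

-1

Balance the L exponent: (3)·n from V, plus −(0) + (3) = 3 from the rest, must sum to zero.
3n + 3 = 0, so n = -1.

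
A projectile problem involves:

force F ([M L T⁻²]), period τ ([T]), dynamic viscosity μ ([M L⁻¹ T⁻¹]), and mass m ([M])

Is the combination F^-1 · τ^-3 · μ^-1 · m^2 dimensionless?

yes

Sum the exponent of each base dimension across the product:
  M: −[F]_M − 3·[τ]_M − [μ]_M + 2·[m]_M = −(1) − 3·(0) − (1) + 2·(1) = 0
  L: −[F]_L − 3·[τ]_L − [μ]_L + 2·[m]_L = −(1) − 3·(0) − (-1) + 2·(0) = 0
  T: −[F]_T − 3·[τ]_T − [μ]_T + 2·[m]_T = −(-2) − 3·(1) − (-1) + 2·(0) = 0
All base exponents vanish — dimensionless.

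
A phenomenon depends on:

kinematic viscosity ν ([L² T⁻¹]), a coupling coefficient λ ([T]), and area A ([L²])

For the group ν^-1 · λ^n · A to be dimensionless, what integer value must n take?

Balance the T exponent: (1)·n from λ, plus −(-1) + (0) = 1 from the rest, must sum to zero.
n + 1 = 0, so n = -1.

-1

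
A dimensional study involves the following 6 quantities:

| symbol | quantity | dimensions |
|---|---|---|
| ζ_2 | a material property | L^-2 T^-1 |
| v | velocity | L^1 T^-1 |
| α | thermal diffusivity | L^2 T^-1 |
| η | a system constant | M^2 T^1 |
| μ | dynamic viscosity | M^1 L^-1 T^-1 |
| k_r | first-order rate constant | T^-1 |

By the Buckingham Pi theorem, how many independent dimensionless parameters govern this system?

There are 6 variables and 3 base dimensions (M, L, T).
The dimension matrix has rank 3.
Independent dimensionless groups: 6 − 3 = 3.

3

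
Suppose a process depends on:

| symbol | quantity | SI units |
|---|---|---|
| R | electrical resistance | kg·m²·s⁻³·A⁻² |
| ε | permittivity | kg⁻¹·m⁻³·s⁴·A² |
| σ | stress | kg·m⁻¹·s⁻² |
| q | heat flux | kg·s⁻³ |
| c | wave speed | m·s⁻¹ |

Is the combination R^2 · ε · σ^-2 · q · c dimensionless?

Sum the exponent of each base dimension across the product:
  M: 2·[R]_M + [ε]_M − 2·[σ]_M + [q]_M + [c]_M = 2·(1) + (-1) − 2·(1) + (1) + (0) = 0
  L: 2·[R]_L + [ε]_L − 2·[σ]_L + [q]_L + [c]_L = 2·(2) + (-3) − 2·(-1) + (0) + (1) = 4
  T: 2·[R]_T + [ε]_T − 2·[σ]_T + [q]_T + [c]_T = 2·(-3) + (4) − 2·(-2) + (-3) + (-1) = -2
  I: 2·[R]_I + [ε]_I − 2·[σ]_I + [q]_I + [c]_I = 2·(-2) + (2) − 2·(0) + (0) + (0) = -2
Net dimensions [L⁴ T⁻² I⁻²] ≠ [1] — not dimensionless.

no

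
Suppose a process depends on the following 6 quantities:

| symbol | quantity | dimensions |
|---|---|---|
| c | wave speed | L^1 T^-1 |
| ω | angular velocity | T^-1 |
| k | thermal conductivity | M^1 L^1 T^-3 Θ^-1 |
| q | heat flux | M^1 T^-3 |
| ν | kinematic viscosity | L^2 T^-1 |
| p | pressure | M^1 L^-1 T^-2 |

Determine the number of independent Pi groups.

2

There are 6 variables and 4 base dimensions (M, L, T, Θ).
The dimension matrix has rank 4.
Independent dimensionless groups: 6 − 4 = 2.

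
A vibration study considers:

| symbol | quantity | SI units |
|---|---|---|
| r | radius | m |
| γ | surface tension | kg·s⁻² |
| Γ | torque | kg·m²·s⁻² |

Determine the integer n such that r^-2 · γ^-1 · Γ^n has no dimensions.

Balance the M exponent: (1)·n from Γ, plus −2·(0) − (1) = -1 from the rest, must sum to zero.
n − 1 = 0, so n = 1.

1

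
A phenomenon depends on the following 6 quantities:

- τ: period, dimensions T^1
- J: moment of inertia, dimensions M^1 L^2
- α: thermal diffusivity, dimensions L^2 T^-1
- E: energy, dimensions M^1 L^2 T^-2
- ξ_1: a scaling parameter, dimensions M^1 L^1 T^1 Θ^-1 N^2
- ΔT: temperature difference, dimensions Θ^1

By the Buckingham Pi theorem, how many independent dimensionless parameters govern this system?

There are 6 variables and 5 base dimensions (M, L, T, Θ, N).
The dimension matrix has rank 5.
Independent dimensionless groups: 6 − 5 = 1.

1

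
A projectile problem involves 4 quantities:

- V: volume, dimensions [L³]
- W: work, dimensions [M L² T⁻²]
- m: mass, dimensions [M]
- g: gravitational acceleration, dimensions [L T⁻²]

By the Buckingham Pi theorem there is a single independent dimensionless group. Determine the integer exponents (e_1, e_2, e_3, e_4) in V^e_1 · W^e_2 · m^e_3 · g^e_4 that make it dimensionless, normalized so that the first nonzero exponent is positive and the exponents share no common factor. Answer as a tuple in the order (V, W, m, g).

(1, -3, 3, 3)

M: e_1·(0) + e_2·(1) + e_3·(1) + e_4·(0) = 0
L: e_1·(3) + e_2·(2) + e_3·(0) + e_4·(1) = 0
T: e_1·(0) + e_2·(-2) + e_3·(0) + e_4·(-2) = 0
Solving this homogeneous linear system for the smallest-integer solution (first nonzero entry positive) gives (1, -3, 3, 3).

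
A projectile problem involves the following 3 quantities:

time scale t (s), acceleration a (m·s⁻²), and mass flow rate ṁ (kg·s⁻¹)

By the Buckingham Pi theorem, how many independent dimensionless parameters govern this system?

0

There are 3 variables and 3 base dimensions (M, L, T).
The dimension matrix has rank 3.
Independent dimensionless groups: 3 − 3 = 0.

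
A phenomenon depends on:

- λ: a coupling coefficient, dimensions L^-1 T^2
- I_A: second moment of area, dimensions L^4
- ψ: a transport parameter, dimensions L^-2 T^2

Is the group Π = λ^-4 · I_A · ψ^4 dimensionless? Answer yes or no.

yes

Sum the exponent of each base dimension across the product:
  L: −4·[λ]_L + [I_A]_L + 4·[ψ]_L = −4·(-1) + (4) + 4·(-2) = 0
  T: −4·[λ]_T + [I_A]_T + 4·[ψ]_T = −4·(2) + (0) + 4·(2) = 0
All base exponents vanish — dimensionless.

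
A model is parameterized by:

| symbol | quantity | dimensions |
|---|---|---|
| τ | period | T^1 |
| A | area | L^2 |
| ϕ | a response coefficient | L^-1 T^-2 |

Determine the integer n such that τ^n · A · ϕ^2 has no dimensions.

Balance the T exponent: (1)·n from τ, plus (0) + 2·(-2) = -4 from the rest, must sum to zero.
n − 4 = 0, so n = 4.

4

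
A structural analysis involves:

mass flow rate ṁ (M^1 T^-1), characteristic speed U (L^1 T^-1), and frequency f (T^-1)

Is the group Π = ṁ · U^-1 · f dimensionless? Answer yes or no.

Sum the exponent of each base dimension across the product:
  M: [ṁ]_M − [U]_M + [f]_M = (1) − (0) + (0) = 1
  L: [ṁ]_L − [U]_L + [f]_L = (0) − (1) + (0) = -1
  T: [ṁ]_T − [U]_T + [f]_T = (-1) − (-1) + (-1) = -1
Net dimensions [M L⁻¹ T⁻¹] ≠ [1] — not dimensionless.

no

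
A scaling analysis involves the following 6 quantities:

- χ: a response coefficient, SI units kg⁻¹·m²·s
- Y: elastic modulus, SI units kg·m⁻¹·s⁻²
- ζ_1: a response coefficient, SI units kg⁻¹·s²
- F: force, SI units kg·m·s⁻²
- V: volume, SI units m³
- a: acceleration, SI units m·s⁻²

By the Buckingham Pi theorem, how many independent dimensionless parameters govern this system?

There are 6 variables and 3 base dimensions (M, L, T).
The dimension matrix has rank 3.
Independent dimensionless groups: 6 − 3 = 3.

3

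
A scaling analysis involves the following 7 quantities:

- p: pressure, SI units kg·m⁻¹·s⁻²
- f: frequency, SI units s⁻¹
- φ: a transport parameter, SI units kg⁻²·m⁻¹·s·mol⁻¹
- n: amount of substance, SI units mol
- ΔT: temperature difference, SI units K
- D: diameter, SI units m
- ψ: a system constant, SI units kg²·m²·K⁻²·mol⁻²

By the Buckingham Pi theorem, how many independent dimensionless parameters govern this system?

There are 7 variables and 5 base dimensions (M, L, T, Θ, N).
The dimension matrix has rank 5.
Independent dimensionless groups: 7 − 5 = 2.

2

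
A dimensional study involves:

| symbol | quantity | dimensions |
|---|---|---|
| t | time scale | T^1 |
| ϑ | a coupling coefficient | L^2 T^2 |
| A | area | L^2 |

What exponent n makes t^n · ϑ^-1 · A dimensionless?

2

Balance the T exponent: (1)·n from t, plus −(2) + (0) = -2 from the rest, must sum to zero.
n − 2 = 0, so n = 2.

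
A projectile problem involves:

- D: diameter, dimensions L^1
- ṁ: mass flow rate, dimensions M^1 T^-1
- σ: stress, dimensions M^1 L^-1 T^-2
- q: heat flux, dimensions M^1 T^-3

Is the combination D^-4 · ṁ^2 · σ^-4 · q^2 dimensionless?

yes

Sum the exponent of each base dimension across the product:
  M: −4·[D]_M + 2·[ṁ]_M − 4·[σ]_M + 2·[q]_M = −4·(0) + 2·(1) − 4·(1) + 2·(1) = 0
  L: −4·[D]_L + 2·[ṁ]_L − 4·[σ]_L + 2·[q]_L = −4·(1) + 2·(0) − 4·(-1) + 2·(0) = 0
  T: −4·[D]_T + 2·[ṁ]_T − 4·[σ]_T + 2·[q]_T = −4·(0) + 2·(-1) − 4·(-2) + 2·(-3) = 0
All base exponents vanish — dimensionless.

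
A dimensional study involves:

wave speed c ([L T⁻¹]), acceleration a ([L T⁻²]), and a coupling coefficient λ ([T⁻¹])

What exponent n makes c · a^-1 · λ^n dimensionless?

1

Balance the T exponent: (-1)·n from λ, plus (-1) − (-2) = 1 from the rest, must sum to zero.
−n + 1 = 0, so n = 1.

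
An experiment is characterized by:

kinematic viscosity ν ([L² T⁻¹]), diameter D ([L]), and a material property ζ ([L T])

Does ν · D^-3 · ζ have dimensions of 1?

Sum the exponent of each base dimension across the product:
  L: [ν]_L − 3·[D]_L + [ζ]_L = (2) − 3·(1) + (1) = 0
  T: [ν]_T − 3·[D]_T + [ζ]_T = (-1) − 3·(0) + (1) = 0
All base exponents vanish — dimensionless.

yes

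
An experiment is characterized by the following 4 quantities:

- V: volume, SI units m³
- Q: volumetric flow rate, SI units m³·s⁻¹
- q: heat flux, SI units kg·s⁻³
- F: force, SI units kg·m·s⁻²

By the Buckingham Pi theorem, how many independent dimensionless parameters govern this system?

1

There are 4 variables and 3 base dimensions (M, L, T).
The dimension matrix has rank 3.
Independent dimensionless groups: 4 − 3 = 1.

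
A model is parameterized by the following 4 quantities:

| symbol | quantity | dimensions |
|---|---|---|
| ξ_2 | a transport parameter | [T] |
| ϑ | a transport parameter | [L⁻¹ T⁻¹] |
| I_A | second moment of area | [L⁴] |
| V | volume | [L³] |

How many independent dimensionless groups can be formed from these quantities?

2

There are 4 variables and 2 base dimensions (L, T).
The dimension matrix has rank 2.
Independent dimensionless groups: 4 − 2 = 2.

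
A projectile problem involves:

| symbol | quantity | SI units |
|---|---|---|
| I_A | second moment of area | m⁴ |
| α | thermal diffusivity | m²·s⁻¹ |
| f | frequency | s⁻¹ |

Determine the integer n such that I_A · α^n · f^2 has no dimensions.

-2

Balance the L exponent: (2)·n from α, plus (4) + 2·(0) = 4 from the rest, must sum to zero.
2n + 4 = 0, so n = -2.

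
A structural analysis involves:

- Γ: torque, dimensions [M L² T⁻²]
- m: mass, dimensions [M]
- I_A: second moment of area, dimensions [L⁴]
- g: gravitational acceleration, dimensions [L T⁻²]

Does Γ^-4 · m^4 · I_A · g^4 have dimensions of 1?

Sum the exponent of each base dimension across the product:
  M: −4·[Γ]_M + 4·[m]_M + [I_A]_M + 4·[g]_M = −4·(1) + 4·(1) + (0) + 4·(0) = 0
  L: −4·[Γ]_L + 4·[m]_L + [I_A]_L + 4·[g]_L = −4·(2) + 4·(0) + (4) + 4·(1) = 0
  T: −4·[Γ]_T + 4·[m]_T + [I_A]_T + 4·[g]_T = −4·(-2) + 4·(0) + (0) + 4·(-2) = 0
All base exponents vanish — dimensionless.

yes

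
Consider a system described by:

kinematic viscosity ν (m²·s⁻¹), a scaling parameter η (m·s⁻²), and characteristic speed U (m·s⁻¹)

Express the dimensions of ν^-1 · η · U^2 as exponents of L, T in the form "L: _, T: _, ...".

Collect each base-dimension exponent across the product:
  L: −(2) + (1) + 2·(1) = 1
  T: −(-1) + (-2) + 2·(-1) = -3
So the dimensions are [L T⁻³].

L: 1, T: -3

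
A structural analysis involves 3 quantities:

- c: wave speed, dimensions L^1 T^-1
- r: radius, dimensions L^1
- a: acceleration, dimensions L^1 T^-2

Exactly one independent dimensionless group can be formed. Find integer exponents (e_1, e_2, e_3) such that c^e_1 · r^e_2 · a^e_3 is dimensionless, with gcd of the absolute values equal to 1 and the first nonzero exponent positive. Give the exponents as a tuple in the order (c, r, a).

(2, -1, -1)

L: e_1·(1) + e_2·(1) + e_3·(1) = 0
T: e_1·(-1) + e_2·(0) + e_3·(-2) = 0
Solving this homogeneous linear system for the smallest-integer solution (first nonzero entry positive) gives (2, -1, -1).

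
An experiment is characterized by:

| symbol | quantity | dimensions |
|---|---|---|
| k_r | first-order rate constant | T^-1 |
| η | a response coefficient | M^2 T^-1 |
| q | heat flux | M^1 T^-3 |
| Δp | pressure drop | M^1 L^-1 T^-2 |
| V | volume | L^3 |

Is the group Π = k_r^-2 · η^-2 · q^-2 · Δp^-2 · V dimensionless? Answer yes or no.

no

Sum the exponent of each base dimension across the product:
  M: −2·[k_r]_M − 2·[η]_M − 2·[q]_M − 2·[Δp]_M + [V]_M = −2·(0) − 2·(2) − 2·(1) − 2·(1) + (0) = -8
  L: −2·[k_r]_L − 2·[η]_L − 2·[q]_L − 2·[Δp]_L + [V]_L = −2·(0) − 2·(0) − 2·(0) − 2·(-1) + (3) = 5
  T: −2·[k_r]_T − 2·[η]_T − 2·[q]_T − 2·[Δp]_T + [V]_T = −2·(-1) − 2·(-1) − 2·(-3) − 2·(-2) + (0) = 14
Net dimensions [M⁻⁸ L⁵ T¹⁴] ≠ [1] — not dimensionless.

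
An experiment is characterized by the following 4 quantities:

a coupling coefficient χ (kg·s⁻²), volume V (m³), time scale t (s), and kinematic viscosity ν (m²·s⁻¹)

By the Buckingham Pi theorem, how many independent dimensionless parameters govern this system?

There are 4 variables and 3 base dimensions (M, L, T).
The dimension matrix has rank 3.
Independent dimensionless groups: 4 − 3 = 1.

1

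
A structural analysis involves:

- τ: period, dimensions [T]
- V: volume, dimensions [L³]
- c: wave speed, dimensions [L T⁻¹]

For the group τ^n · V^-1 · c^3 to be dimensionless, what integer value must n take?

Balance the T exponent: (1)·n from τ, plus −(0) + 3·(-1) = -3 from the rest, must sum to zero.
n − 3 = 0, so n = 3.

3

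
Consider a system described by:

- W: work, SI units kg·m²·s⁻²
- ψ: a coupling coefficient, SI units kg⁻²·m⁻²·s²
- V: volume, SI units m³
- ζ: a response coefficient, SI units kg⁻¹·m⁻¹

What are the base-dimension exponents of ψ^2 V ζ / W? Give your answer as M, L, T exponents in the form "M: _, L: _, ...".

M: -6, L: -4, T: 6

Collect each base-dimension exponent across the product:
  M: −(1) + 2·(-2) + (0) + (-1) = -6
  L: −(2) + 2·(-2) + (3) + (-1) = -4
  T: −(-2) + 2·(2) + (0) + (0) = 6
So the dimensions are [M⁻⁶ L⁻⁴ T⁶].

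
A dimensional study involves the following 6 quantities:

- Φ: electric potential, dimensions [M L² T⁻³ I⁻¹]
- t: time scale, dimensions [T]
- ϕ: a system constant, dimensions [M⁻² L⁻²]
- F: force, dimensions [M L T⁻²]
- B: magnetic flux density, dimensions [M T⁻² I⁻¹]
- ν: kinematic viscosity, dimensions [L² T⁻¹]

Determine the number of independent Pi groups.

There are 6 variables and 4 base dimensions (M, L, T, I).
The dimension matrix has rank 4.
Independent dimensionless groups: 6 − 4 = 2.

2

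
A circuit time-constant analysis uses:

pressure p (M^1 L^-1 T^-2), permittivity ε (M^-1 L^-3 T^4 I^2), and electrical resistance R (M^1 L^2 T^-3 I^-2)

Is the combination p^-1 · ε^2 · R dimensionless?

no

Sum the exponent of each base dimension across the product:
  M: −[p]_M + 2·[ε]_M + [R]_M = −(1) + 2·(-1) + (1) = -2
  L: −[p]_L + 2·[ε]_L + [R]_L = −(-1) + 2·(-3) + (2) = -3
  T: −[p]_T + 2·[ε]_T + [R]_T = −(-2) + 2·(4) + (-3) = 7
  I: −[p]_I + 2·[ε]_I + [R]_I = −(0) + 2·(2) + (-2) = 2
Net dimensions [M⁻² L⁻³ T⁷ I²] ≠ [1] — not dimensionless.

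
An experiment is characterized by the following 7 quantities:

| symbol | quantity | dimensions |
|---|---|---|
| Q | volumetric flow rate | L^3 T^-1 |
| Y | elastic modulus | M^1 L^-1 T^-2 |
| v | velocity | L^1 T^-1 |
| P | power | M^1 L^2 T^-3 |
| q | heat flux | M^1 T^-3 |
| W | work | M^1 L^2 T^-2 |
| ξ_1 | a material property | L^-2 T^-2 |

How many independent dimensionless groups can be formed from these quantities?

There are 7 variables and 3 base dimensions (M, L, T).
The dimension matrix has rank 3.
Independent dimensionless groups: 7 − 3 = 4.

4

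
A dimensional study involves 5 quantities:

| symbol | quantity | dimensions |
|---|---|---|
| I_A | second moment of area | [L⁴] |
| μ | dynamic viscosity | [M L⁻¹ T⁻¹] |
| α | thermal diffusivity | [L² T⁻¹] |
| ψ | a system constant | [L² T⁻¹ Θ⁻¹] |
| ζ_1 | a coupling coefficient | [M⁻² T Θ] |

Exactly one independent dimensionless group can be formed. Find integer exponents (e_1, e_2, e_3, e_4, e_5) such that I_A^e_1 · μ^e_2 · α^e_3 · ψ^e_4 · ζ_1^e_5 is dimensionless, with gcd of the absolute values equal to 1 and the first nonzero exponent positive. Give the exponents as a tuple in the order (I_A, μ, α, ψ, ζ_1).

M: e_1·(0) + e_2·(1) + e_3·(0) + e_4·(0) + e_5·(-2) = 0
L: e_1·(4) + e_2·(-1) + e_3·(2) + e_4·(2) + e_5·(0) = 0
T: e_1·(0) + e_2·(-1) + e_3·(-1) + e_4·(-1) + e_5·(1) = 0
Θ: e_1·(0) + e_2·(0) + e_3·(0) + e_4·(-1) + e_5·(1) = 0
Solving this homogeneous linear system for the smallest-integer solution (first nonzero entry positive) gives (1, 2, -2, 1, 1).

(1, 2, -2, 1, 1)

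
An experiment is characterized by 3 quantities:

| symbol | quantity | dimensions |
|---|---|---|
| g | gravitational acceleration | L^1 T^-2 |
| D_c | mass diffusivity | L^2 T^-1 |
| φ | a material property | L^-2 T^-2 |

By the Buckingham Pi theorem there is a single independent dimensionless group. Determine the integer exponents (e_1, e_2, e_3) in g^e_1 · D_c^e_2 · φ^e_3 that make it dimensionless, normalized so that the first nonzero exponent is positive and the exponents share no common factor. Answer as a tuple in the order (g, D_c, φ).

L: e_1·(1) + e_2·(2) + e_3·(-2) = 0
T: e_1·(-2) + e_2·(-1) + e_3·(-2) = 0
Solving this homogeneous linear system for the smallest-integer solution (first nonzero entry positive) gives (2, -2, -1).

(2, -2, -1)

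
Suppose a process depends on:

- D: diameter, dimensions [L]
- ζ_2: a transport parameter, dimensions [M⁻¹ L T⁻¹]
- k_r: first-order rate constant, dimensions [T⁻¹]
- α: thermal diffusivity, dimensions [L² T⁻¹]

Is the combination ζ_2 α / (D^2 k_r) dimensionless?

Sum the exponent of each base dimension across the product:
  M: −2·[D]_M + [ζ_2]_M − [k_r]_M + [α]_M = −2·(0) + (-1) − (0) + (0) = -1
  L: −2·[D]_L + [ζ_2]_L − [k_r]_L + [α]_L = −2·(1) + (1) − (0) + (2) = 1
  T: −2·[D]_T + [ζ_2]_T − [k_r]_T + [α]_T = −2·(0) + (-1) − (-1) + (-1) = -1
Net dimensions [M⁻¹ L T⁻¹] ≠ [1] — not dimensionless.

no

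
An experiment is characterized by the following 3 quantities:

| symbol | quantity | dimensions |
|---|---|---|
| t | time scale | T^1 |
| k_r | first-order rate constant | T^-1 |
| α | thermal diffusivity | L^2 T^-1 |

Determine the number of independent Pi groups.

There are 3 variables and 2 base dimensions (L, T).
The dimension matrix has rank 2.
Independent dimensionless groups: 3 − 2 = 1.

1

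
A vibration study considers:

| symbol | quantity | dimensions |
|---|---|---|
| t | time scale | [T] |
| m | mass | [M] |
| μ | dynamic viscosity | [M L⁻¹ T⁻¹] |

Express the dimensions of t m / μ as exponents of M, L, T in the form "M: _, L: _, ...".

M: 0, L: 1, T: 2

Collect each base-dimension exponent across the product:
  M: (0) + (1) − (1) = 0
  L: (0) + (0) − (-1) = 1
  T: (1) + (0) − (-1) = 2
So the dimensions are [L T²].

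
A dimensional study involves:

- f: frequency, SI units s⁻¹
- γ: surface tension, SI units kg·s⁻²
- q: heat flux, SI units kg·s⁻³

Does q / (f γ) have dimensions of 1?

Sum the exponent of each base dimension across the product:
  M: −[f]_M − [γ]_M + [q]_M = −(0) − (1) + (1) = 0
  L: −[f]_L − [γ]_L + [q]_L = −(0) − (0) + (0) = 0
  T: −[f]_T − [γ]_T + [q]_T = −(-1) − (-2) + (-3) = 0
All base exponents vanish — dimensionless.

yes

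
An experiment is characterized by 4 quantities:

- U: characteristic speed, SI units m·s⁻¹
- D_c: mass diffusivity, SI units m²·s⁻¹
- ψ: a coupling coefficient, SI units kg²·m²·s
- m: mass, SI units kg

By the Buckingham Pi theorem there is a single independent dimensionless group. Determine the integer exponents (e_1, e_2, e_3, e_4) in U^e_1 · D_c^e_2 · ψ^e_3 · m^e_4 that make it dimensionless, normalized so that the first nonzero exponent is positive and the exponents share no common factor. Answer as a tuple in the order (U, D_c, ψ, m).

(4, -3, 1, -2)

M: e_1·(0) + e_2·(0) + e_3·(2) + e_4·(1) = 0
L: e_1·(1) + e_2·(2) + e_3·(2) + e_4·(0) = 0
T: e_1·(-1) + e_2·(-1) + e_3·(1) + e_4·(0) = 0
Solving this homogeneous linear system for the smallest-integer solution (first nonzero entry positive) gives (4, -3, 1, -2).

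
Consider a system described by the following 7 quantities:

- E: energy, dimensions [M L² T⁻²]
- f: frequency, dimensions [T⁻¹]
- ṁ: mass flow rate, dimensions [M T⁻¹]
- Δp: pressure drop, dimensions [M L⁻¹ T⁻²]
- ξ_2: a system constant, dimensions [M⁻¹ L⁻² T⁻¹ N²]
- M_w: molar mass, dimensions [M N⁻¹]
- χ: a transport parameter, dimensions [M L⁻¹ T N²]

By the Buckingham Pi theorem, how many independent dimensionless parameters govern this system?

There are 7 variables and 4 base dimensions (M, L, T, N).
The dimension matrix has rank 4.
Independent dimensionless groups: 7 − 4 = 3.

3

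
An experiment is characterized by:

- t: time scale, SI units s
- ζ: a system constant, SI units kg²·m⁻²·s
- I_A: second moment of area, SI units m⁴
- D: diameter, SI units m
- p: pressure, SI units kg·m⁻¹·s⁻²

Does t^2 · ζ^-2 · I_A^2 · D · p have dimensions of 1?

no

Sum the exponent of each base dimension across the product:
  M: 2·[t]_M − 2·[ζ]_M + 2·[I_A]_M + [D]_M + [p]_M = 2·(0) − 2·(2) + 2·(0) + (0) + (1) = -3
  L: 2·[t]_L − 2·[ζ]_L + 2·[I_A]_L + [D]_L + [p]_L = 2·(0) − 2·(-2) + 2·(4) + (1) + (-1) = 12
  T: 2·[t]_T − 2·[ζ]_T + 2·[I_A]_T + [D]_T + [p]_T = 2·(1) − 2·(1) + 2·(0) + (0) + (-2) = -2
Net dimensions [M⁻³ L¹² T⁻²] ≠ [1] — not dimensionless.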